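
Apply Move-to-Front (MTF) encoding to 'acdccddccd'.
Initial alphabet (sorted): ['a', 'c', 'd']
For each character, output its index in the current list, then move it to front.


MTF encoding:
'a': index 0 in ['a', 'c', 'd'] -> ['a', 'c', 'd']
'c': index 1 in ['a', 'c', 'd'] -> ['c', 'a', 'd']
'd': index 2 in ['c', 'a', 'd'] -> ['d', 'c', 'a']
'c': index 1 in ['d', 'c', 'a'] -> ['c', 'd', 'a']
'c': index 0 in ['c', 'd', 'a'] -> ['c', 'd', 'a']
'd': index 1 in ['c', 'd', 'a'] -> ['d', 'c', 'a']
'd': index 0 in ['d', 'c', 'a'] -> ['d', 'c', 'a']
'c': index 1 in ['d', 'c', 'a'] -> ['c', 'd', 'a']
'c': index 0 in ['c', 'd', 'a'] -> ['c', 'd', 'a']
'd': index 1 in ['c', 'd', 'a'] -> ['d', 'c', 'a']


Output: [0, 1, 2, 1, 0, 1, 0, 1, 0, 1]


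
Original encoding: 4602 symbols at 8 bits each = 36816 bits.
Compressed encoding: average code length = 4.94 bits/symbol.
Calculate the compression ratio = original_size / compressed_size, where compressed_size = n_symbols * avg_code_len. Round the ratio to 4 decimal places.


original_size = n_symbols * orig_bits = 4602 * 8 = 36816 bits
compressed_size = n_symbols * avg_code_len = 4602 * 4.94 = 22733.88 bits
ratio = original_size / compressed_size = 36816 / 22733.88 = 1.6194

Compression ratio = 1.6194


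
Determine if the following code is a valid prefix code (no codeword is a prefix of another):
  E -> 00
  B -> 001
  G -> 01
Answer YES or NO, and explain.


Checking each pair (does one codeword prefix another?):
  E='00' vs B='001': prefix -- VIOLATION

NO -- this is NOT a valid prefix code. E (00) is a prefix of B (001).


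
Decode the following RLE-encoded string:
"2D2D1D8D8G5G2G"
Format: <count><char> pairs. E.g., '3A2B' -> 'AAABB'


Expanding each <count><char> pair:
  2D -> 'DD'
  2D -> 'DD'
  1D -> 'D'
  8D -> 'DDDDDDDD'
  8G -> 'GGGGGGGG'
  5G -> 'GGGGG'
  2G -> 'GG'

Decoded = DDDDDDDDDDDDDGGGGGGGGGGGGGGG


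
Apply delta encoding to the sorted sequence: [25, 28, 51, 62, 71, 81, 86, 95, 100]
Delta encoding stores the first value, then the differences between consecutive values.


First value: 25
Deltas:
  28 - 25 = 3
  51 - 28 = 23
  62 - 51 = 11
  71 - 62 = 9
  81 - 71 = 10
  86 - 81 = 5
  95 - 86 = 9
  100 - 95 = 5


Delta encoded: [25, 3, 23, 11, 9, 10, 5, 9, 5]


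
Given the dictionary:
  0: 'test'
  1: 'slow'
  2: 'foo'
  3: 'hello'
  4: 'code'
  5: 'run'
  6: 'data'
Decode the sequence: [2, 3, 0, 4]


Look up each index in the dictionary:
  2 -> 'foo'
  3 -> 'hello'
  0 -> 'test'
  4 -> 'code'

Decoded: "foo hello test code"


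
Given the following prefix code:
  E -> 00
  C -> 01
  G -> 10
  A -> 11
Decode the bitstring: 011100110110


Decoding step by step:
Bits 01 -> C
Bits 11 -> A
Bits 00 -> E
Bits 11 -> A
Bits 01 -> C
Bits 10 -> G


Decoded message: CAEACG


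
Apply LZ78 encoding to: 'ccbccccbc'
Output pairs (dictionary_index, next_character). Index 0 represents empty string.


LZ78 encoding steps:
Dictionary: {0: ''}
Step 1: w='' (idx 0), next='c' -> output (0, 'c'), add 'c' as idx 1
Step 2: w='c' (idx 1), next='b' -> output (1, 'b'), add 'cb' as idx 2
Step 3: w='c' (idx 1), next='c' -> output (1, 'c'), add 'cc' as idx 3
Step 4: w='cc' (idx 3), next='b' -> output (3, 'b'), add 'ccb' as idx 4
Step 5: w='c' (idx 1), end of input -> output (1, '')


Encoded: [(0, 'c'), (1, 'b'), (1, 'c'), (3, 'b'), (1, '')]


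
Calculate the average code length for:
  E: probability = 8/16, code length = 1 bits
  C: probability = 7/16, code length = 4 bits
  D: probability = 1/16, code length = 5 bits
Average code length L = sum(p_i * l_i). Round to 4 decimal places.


Weighted contributions p_i * l_i:
  E: (8/16) * 1 = 8/16
  C: (7/16) * 4 = 28/16
  D: (1/16) * 5 = 5/16
Sum = (8 + 28 + 5)/16 = 41/16

L = 41/16 = 2.5625 bits/symbol


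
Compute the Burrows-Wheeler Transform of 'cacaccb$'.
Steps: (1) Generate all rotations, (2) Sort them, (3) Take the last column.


Rotations (sorted):
  0: $cacaccb -> last char: b
  1: acaccb$c -> last char: c
  2: accb$cac -> last char: c
  3: b$cacacc -> last char: c
  4: cacaccb$ -> last char: $
  5: caccb$ca -> last char: a
  6: cb$cacac -> last char: c
  7: ccb$caca -> last char: a


BWT = bccc$aca


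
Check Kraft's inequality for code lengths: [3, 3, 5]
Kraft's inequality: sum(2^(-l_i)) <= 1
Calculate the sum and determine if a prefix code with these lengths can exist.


Sum = 2^(-3) + 2^(-3) + 2^(-5)
    = 0.125 + 0.125 + 0.03125
    = 9/32 = 0.28125
Since 0.28125 <= 1, Kraft's inequality IS satisfied.
A prefix code with these lengths CAN exist.

Kraft sum = 0.28125. Satisfied.


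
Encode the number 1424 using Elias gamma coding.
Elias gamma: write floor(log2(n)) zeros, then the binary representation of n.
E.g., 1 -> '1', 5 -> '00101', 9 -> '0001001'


num_bits = floor(log2(1424)) + 1 = 11
leading_zeros = num_bits - 1 = 10
binary(1424) = 10110010000

Elias gamma(1424) = '0000000000' + '10110010000' = 000000000010110010000 (21 bits)


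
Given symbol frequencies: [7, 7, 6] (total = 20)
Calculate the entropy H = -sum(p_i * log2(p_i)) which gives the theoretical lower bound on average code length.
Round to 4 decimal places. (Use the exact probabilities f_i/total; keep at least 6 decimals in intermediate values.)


Per-symbol terms -p_i * log2(p_i) with p_i = f_i/20:
  p = 7/20 = 0.350000: log2(p) = -1.514573, -p*log2(p) = 0.530101
  p = 7/20 = 0.350000: log2(p) = -1.514573, -p*log2(p) = 0.530101
  p = 6/20 = 0.300000: log2(p) = -1.736966, -p*log2(p) = 0.521090
H = 0.530101 + 0.530101 + 0.521090 = 1.581292

H = 1.5813 bits/symbol


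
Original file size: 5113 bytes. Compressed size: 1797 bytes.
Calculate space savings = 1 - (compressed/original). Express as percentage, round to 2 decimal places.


ratio = compressed/original = 1797/5113 = 0.351457
savings = 1 - ratio = 1 - 0.351457 = 0.648543
as a percentage: 0.648543 * 100 = 64.85%

Space savings = 1 - 1797/5113 = 64.85%


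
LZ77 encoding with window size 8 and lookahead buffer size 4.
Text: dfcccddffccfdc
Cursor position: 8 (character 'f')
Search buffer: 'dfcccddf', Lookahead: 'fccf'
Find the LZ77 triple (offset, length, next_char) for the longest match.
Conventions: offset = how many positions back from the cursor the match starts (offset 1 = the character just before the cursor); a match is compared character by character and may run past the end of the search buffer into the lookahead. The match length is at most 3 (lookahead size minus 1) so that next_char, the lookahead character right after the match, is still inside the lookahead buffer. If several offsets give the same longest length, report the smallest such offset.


Try each offset into the search buffer:
  offset=1 (pos 7, char 'f'): match length 1
  offset=2 (pos 6, char 'd'): match length 0
  offset=3 (pos 5, char 'd'): match length 0
  offset=4 (pos 4, char 'c'): match length 0
  offset=5 (pos 3, char 'c'): match length 0
  offset=6 (pos 2, char 'c'): match length 0
  offset=7 (pos 1, char 'f'): match length 3
  offset=8 (pos 0, char 'd'): match length 0
Longest match has length 3 at offset 7.
next_char = character at position 8 + 3 = 11 -> 'f'

Best match: offset=7, length=3 (matching 'fcc' starting at position 1)
LZ77 triple: (7, 3, 'f')


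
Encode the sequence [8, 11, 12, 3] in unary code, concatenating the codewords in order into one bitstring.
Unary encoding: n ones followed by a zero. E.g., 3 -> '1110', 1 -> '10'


Encode each number as n ones followed by a terminating 0:
  8 -> 111111110 (9 bits)
  11 -> 111111111110 (12 bits)
  12 -> 1111111111110 (13 bits)
  3 -> 1110 (4 bits)
Total length = 9 + 12 + 13 + 4 = 38 bits.

Unary([8, 11, 12, 3]) = 11111111011111111111011111111111101110 (38 bits)


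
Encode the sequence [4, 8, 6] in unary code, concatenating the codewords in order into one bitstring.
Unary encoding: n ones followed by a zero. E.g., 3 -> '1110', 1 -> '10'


Encode each number as n ones followed by a terminating 0:
  4 -> 11110 (5 bits)
  8 -> 111111110 (9 bits)
  6 -> 1111110 (7 bits)
Total length = 5 + 9 + 7 = 21 bits.

Unary([4, 8, 6]) = 111101111111101111110 (21 bits)


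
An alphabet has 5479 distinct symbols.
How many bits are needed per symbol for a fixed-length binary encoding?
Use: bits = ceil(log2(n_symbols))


log2(5479) = 12.4197
Bracket: 2^12 = 4096 < 5479 <= 2^13 = 8192
So ceil(log2(5479)) = 13

bits = ceil(log2(5479)) = ceil(12.4197) = 13 bits


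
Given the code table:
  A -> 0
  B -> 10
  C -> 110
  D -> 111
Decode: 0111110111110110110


Decoding:
0 -> A
111 -> D
110 -> C
111 -> D
110 -> C
110 -> C
110 -> C


Result: ADCDCCC


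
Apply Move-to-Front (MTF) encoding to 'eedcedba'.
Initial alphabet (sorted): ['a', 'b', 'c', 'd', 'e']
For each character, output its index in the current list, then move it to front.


MTF encoding:
'e': index 4 in ['a', 'b', 'c', 'd', 'e'] -> ['e', 'a', 'b', 'c', 'd']
'e': index 0 in ['e', 'a', 'b', 'c', 'd'] -> ['e', 'a', 'b', 'c', 'd']
'd': index 4 in ['e', 'a', 'b', 'c', 'd'] -> ['d', 'e', 'a', 'b', 'c']
'c': index 4 in ['d', 'e', 'a', 'b', 'c'] -> ['c', 'd', 'e', 'a', 'b']
'e': index 2 in ['c', 'd', 'e', 'a', 'b'] -> ['e', 'c', 'd', 'a', 'b']
'd': index 2 in ['e', 'c', 'd', 'a', 'b'] -> ['d', 'e', 'c', 'a', 'b']
'b': index 4 in ['d', 'e', 'c', 'a', 'b'] -> ['b', 'd', 'e', 'c', 'a']
'a': index 4 in ['b', 'd', 'e', 'c', 'a'] -> ['a', 'b', 'd', 'e', 'c']


Output: [4, 0, 4, 4, 2, 2, 4, 4]


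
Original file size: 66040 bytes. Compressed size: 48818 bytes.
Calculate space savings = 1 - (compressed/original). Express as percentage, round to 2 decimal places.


ratio = compressed/original = 48818/66040 = 0.739219
savings = 1 - ratio = 1 - 0.739219 = 0.260781
as a percentage: 0.260781 * 100 = 26.08%

Space savings = 1 - 48818/66040 = 26.08%


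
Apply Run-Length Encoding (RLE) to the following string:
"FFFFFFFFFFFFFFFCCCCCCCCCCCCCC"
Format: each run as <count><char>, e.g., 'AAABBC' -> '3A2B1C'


Scanning runs left to right:
  i=0: run of 'F' x 15 -> '15F'
  i=15: run of 'C' x 14 -> '14C'

RLE = 15F14C


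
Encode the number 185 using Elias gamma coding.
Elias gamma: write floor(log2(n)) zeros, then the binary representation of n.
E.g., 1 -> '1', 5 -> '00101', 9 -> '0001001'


num_bits = floor(log2(185)) + 1 = 8
leading_zeros = num_bits - 1 = 7
binary(185) = 10111001

Elias gamma(185) = '0000000' + '10111001' = 000000010111001 (15 bits)


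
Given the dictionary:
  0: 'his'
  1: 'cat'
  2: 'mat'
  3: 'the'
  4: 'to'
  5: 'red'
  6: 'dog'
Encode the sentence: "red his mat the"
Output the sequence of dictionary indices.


Look up each word in the dictionary:
  'red' -> 5
  'his' -> 0
  'mat' -> 2
  'the' -> 3

Encoded: [5, 0, 2, 3]


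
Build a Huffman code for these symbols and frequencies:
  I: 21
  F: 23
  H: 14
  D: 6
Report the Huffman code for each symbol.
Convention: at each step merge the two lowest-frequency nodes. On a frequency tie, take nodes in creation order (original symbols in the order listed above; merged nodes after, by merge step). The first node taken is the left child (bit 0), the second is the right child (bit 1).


Huffman tree construction:
Step 1: Merge D(6) + H(14) = 20
Step 2: Merge (D+H)(20) + I(21) = 41
Step 3: Merge F(23) + ((D+H)+I)(41) = 64
Read each symbol's code off the tree from the root (left child = 0, right child = 1).

Codes:
  I: 11 (length 2)
  F: 0 (length 1)
  H: 101 (length 3)
  D: 100 (length 3)
Average code length: 125/64 = 1.9531 bits/symbol


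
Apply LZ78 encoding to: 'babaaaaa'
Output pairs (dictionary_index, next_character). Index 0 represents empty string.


LZ78 encoding steps:
Dictionary: {0: ''}
Step 1: w='' (idx 0), next='b' -> output (0, 'b'), add 'b' as idx 1
Step 2: w='' (idx 0), next='a' -> output (0, 'a'), add 'a' as idx 2
Step 3: w='b' (idx 1), next='a' -> output (1, 'a'), add 'ba' as idx 3
Step 4: w='a' (idx 2), next='a' -> output (2, 'a'), add 'aa' as idx 4
Step 5: w='aa' (idx 4), end of input -> output (4, '')


Encoded: [(0, 'b'), (0, 'a'), (1, 'a'), (2, 'a'), (4, '')]


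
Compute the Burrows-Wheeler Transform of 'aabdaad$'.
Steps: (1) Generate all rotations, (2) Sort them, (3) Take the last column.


Rotations (sorted):
  0: $aabdaad -> last char: d
  1: aabdaad$ -> last char: $
  2: aad$aabd -> last char: d
  3: abdaad$a -> last char: a
  4: ad$aabda -> last char: a
  5: bdaad$aa -> last char: a
  6: d$aabdaa -> last char: a
  7: daad$aab -> last char: b


BWT = d$daaaab


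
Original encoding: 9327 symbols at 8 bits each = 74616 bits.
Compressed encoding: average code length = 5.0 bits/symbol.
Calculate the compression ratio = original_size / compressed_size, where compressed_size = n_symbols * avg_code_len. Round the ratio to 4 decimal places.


original_size = n_symbols * orig_bits = 9327 * 8 = 74616 bits
compressed_size = n_symbols * avg_code_len = 9327 * 5.0 = 46635.0 bits
ratio = original_size / compressed_size = 74616 / 46635.0 = 1.6

Compression ratio = 1.6


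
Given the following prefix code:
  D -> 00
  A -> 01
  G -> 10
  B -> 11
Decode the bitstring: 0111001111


Decoding step by step:
Bits 01 -> A
Bits 11 -> B
Bits 00 -> D
Bits 11 -> B
Bits 11 -> B


Decoded message: ABDBB


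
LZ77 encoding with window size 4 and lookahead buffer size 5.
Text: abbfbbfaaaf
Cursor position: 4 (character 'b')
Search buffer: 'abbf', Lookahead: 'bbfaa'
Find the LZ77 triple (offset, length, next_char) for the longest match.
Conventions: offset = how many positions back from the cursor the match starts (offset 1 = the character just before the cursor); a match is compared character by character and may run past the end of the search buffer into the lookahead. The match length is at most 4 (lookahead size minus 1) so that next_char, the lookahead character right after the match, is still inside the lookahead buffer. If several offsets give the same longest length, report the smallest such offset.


Try each offset into the search buffer:
  offset=1 (pos 3, char 'f'): match length 0
  offset=2 (pos 2, char 'b'): match length 1
  offset=3 (pos 1, char 'b'): match length 3
  offset=4 (pos 0, char 'a'): match length 0
Longest match has length 3 at offset 3.
next_char = character at position 4 + 3 = 7 -> 'a'

Best match: offset=3, length=3 (matching 'bbf' starting at position 1)
LZ77 triple: (3, 3, 'a')


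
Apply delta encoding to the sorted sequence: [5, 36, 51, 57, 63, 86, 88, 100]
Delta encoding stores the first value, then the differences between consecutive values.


First value: 5
Deltas:
  36 - 5 = 31
  51 - 36 = 15
  57 - 51 = 6
  63 - 57 = 6
  86 - 63 = 23
  88 - 86 = 2
  100 - 88 = 12


Delta encoded: [5, 31, 15, 6, 6, 23, 2, 12]


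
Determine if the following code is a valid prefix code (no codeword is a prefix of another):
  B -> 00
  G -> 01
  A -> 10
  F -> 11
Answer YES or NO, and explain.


Checking each pair (does one codeword prefix another?):
  B='00' vs G='01': no prefix
  B='00' vs A='10': no prefix
  B='00' vs F='11': no prefix
  G='01' vs B='00': no prefix
  G='01' vs A='10': no prefix
  G='01' vs F='11': no prefix
  A='10' vs B='00': no prefix
  A='10' vs G='01': no prefix
  A='10' vs F='11': no prefix
  F='11' vs B='00': no prefix
  F='11' vs G='01': no prefix
  F='11' vs A='10': no prefix
No violation found over all pairs.

YES -- this is a valid prefix code. No codeword is a prefix of any other codeword.


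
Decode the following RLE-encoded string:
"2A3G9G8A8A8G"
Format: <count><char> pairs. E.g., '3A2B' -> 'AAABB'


Expanding each <count><char> pair:
  2A -> 'AA'
  3G -> 'GGG'
  9G -> 'GGGGGGGGG'
  8A -> 'AAAAAAAA'
  8A -> 'AAAAAAAA'
  8G -> 'GGGGGGGG'

Decoded = AAGGGGGGGGGGGGAAAAAAAAAAAAAAAAGGGGGGGG


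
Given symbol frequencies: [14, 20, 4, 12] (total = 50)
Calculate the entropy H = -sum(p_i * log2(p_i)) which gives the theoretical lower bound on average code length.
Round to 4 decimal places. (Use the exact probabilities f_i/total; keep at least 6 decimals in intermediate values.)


Per-symbol terms -p_i * log2(p_i) with p_i = f_i/50:
  p = 14/50 = 0.280000: log2(p) = -1.836501, -p*log2(p) = 0.514220
  p = 20/50 = 0.400000: log2(p) = -1.321928, -p*log2(p) = 0.528771
  p = 4/50 = 0.080000: log2(p) = -3.643856, -p*log2(p) = 0.291508
  p = 12/50 = 0.240000: log2(p) = -2.058894, -p*log2(p) = 0.494134
H = 0.514220 + 0.528771 + 0.291508 + 0.494134 = 1.828633

H = 1.8286 bits/symbol


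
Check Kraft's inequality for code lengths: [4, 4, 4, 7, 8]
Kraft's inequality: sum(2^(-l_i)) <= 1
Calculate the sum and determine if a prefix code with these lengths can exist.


Sum = 2^(-4) + 2^(-4) + 2^(-4) + 2^(-7) + 2^(-8)
    = 0.0625 + 0.0625 + 0.0625 + 0.0078125 + 0.00390625
    = 51/256 = 0.19921875
Since 0.19921875 <= 1, Kraft's inequality IS satisfied.
A prefix code with these lengths CAN exist.

Kraft sum = 0.19921875. Satisfied.


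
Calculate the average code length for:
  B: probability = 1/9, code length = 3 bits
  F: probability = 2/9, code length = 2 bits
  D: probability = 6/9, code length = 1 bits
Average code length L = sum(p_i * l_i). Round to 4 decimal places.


Weighted contributions p_i * l_i:
  B: (1/9) * 3 = 3/9
  F: (2/9) * 2 = 4/9
  D: (6/9) * 1 = 6/9
Sum = (3 + 4 + 6)/9 = 13/9

L = 13/9 = 1.4444 bits/symbol


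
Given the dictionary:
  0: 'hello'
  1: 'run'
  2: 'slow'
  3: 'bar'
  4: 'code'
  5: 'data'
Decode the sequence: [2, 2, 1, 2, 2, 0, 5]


Look up each index in the dictionary:
  2 -> 'slow'
  2 -> 'slow'
  1 -> 'run'
  2 -> 'slow'
  2 -> 'slow'
  0 -> 'hello'
  5 -> 'data'

Decoded: "slow slow run slow slow hello data"


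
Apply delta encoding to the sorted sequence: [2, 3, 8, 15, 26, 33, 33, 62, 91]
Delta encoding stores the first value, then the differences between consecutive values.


First value: 2
Deltas:
  3 - 2 = 1
  8 - 3 = 5
  15 - 8 = 7
  26 - 15 = 11
  33 - 26 = 7
  33 - 33 = 0
  62 - 33 = 29
  91 - 62 = 29


Delta encoded: [2, 1, 5, 7, 11, 7, 0, 29, 29]


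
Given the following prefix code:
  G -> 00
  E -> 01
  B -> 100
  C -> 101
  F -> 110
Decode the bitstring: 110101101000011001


Decoding step by step:
Bits 110 -> F
Bits 101 -> C
Bits 101 -> C
Bits 00 -> G
Bits 00 -> G
Bits 110 -> F
Bits 01 -> E


Decoded message: FCCGGFE


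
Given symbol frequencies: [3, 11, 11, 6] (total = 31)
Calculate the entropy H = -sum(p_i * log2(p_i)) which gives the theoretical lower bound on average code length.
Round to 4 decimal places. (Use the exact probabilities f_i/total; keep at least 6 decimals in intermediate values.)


Per-symbol terms -p_i * log2(p_i) with p_i = f_i/31:
  p = 3/31 = 0.096774: log2(p) = -3.369234, -p*log2(p) = 0.326055
  p = 11/31 = 0.354839: log2(p) = -1.494765, -p*log2(p) = 0.530400
  p = 11/31 = 0.354839: log2(p) = -1.494765, -p*log2(p) = 0.530400
  p = 6/31 = 0.193548: log2(p) = -2.369234, -p*log2(p) = 0.458561
H = 0.326055 + 0.530400 + 0.530400 + 0.458561 = 1.845416

H = 1.8454 bits/symbol


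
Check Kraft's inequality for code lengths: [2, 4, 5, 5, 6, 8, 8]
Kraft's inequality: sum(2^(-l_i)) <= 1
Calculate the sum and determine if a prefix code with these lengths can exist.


Sum = 2^(-2) + 2^(-4) + 2^(-5) + 2^(-5) + 2^(-6) + 2^(-8) + 2^(-8)
    = 0.25 + 0.0625 + 0.03125 + 0.03125 + 0.015625 + 0.00390625 + 0.00390625
    = 102/256 = 0.3984375
Since 0.3984375 <= 1, Kraft's inequality IS satisfied.
A prefix code with these lengths CAN exist.

Kraft sum = 0.3984375. Satisfied.


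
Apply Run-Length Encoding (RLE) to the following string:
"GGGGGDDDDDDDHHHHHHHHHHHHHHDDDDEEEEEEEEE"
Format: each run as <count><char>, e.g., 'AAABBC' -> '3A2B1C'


Scanning runs left to right:
  i=0: run of 'G' x 5 -> '5G'
  i=5: run of 'D' x 7 -> '7D'
  i=12: run of 'H' x 14 -> '14H'
  i=26: run of 'D' x 4 -> '4D'
  i=30: run of 'E' x 9 -> '9E'

RLE = 5G7D14H4D9E


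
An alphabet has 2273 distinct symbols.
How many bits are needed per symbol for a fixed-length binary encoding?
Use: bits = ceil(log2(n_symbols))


log2(2273) = 11.1504
Bracket: 2^11 = 2048 < 2273 <= 2^12 = 4096
So ceil(log2(2273)) = 12

bits = ceil(log2(2273)) = ceil(11.1504) = 12 bits


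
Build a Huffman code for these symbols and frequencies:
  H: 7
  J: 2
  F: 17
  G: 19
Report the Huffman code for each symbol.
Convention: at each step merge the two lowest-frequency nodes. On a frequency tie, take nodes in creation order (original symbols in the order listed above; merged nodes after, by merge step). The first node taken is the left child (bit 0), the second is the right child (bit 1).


Huffman tree construction:
Step 1: Merge J(2) + H(7) = 9
Step 2: Merge (J+H)(9) + F(17) = 26
Step 3: Merge G(19) + ((J+H)+F)(26) = 45
Read each symbol's code off the tree from the root (left child = 0, right child = 1).

Codes:
  H: 101 (length 3)
  J: 100 (length 3)
  F: 11 (length 2)
  G: 0 (length 1)
Average code length: 80/45 = 1.7778 bits/symbol


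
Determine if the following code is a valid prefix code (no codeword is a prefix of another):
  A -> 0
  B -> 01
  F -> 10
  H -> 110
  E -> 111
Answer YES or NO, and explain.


Checking each pair (does one codeword prefix another?):
  A='0' vs B='01': prefix -- VIOLATION

NO -- this is NOT a valid prefix code. A (0) is a prefix of B (01).


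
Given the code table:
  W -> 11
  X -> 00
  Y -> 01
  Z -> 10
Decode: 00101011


Decoding:
00 -> X
10 -> Z
10 -> Z
11 -> W


Result: XZZW


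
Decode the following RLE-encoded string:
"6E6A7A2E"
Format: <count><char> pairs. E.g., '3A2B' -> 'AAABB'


Expanding each <count><char> pair:
  6E -> 'EEEEEE'
  6A -> 'AAAAAA'
  7A -> 'AAAAAAA'
  2E -> 'EE'

Decoded = EEEEEEAAAAAAAAAAAAAEE


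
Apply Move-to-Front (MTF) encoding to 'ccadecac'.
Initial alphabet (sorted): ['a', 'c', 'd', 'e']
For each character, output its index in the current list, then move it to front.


MTF encoding:
'c': index 1 in ['a', 'c', 'd', 'e'] -> ['c', 'a', 'd', 'e']
'c': index 0 in ['c', 'a', 'd', 'e'] -> ['c', 'a', 'd', 'e']
'a': index 1 in ['c', 'a', 'd', 'e'] -> ['a', 'c', 'd', 'e']
'd': index 2 in ['a', 'c', 'd', 'e'] -> ['d', 'a', 'c', 'e']
'e': index 3 in ['d', 'a', 'c', 'e'] -> ['e', 'd', 'a', 'c']
'c': index 3 in ['e', 'd', 'a', 'c'] -> ['c', 'e', 'd', 'a']
'a': index 3 in ['c', 'e', 'd', 'a'] -> ['a', 'c', 'e', 'd']
'c': index 1 in ['a', 'c', 'e', 'd'] -> ['c', 'a', 'e', 'd']


Output: [1, 0, 1, 2, 3, 3, 3, 1]


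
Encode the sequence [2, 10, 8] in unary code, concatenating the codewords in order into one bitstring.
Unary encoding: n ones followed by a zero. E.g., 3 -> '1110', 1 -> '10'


Encode each number as n ones followed by a terminating 0:
  2 -> 110 (3 bits)
  10 -> 11111111110 (11 bits)
  8 -> 111111110 (9 bits)
Total length = 3 + 11 + 9 = 23 bits.

Unary([2, 10, 8]) = 11011111111110111111110 (23 bits)


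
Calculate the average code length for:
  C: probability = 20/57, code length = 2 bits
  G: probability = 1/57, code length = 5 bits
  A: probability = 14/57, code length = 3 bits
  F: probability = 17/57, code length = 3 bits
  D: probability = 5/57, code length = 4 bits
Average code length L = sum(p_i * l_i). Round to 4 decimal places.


Weighted contributions p_i * l_i:
  C: (20/57) * 2 = 40/57
  G: (1/57) * 5 = 5/57
  A: (14/57) * 3 = 42/57
  F: (17/57) * 3 = 51/57
  D: (5/57) * 4 = 20/57
Sum = (40 + 5 + 42 + 51 + 20)/57 = 158/57

L = 158/57 = 2.7719 bits/symbol


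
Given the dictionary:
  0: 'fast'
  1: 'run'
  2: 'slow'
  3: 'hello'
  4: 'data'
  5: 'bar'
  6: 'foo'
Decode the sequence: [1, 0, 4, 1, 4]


Look up each index in the dictionary:
  1 -> 'run'
  0 -> 'fast'
  4 -> 'data'
  1 -> 'run'
  4 -> 'data'

Decoded: "run fast data run data"


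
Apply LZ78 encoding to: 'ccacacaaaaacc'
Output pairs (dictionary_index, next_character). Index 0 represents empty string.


LZ78 encoding steps:
Dictionary: {0: ''}
Step 1: w='' (idx 0), next='c' -> output (0, 'c'), add 'c' as idx 1
Step 2: w='c' (idx 1), next='a' -> output (1, 'a'), add 'ca' as idx 2
Step 3: w='ca' (idx 2), next='c' -> output (2, 'c'), add 'cac' as idx 3
Step 4: w='' (idx 0), next='a' -> output (0, 'a'), add 'a' as idx 4
Step 5: w='a' (idx 4), next='a' -> output (4, 'a'), add 'aa' as idx 5
Step 6: w='aa' (idx 5), next='c' -> output (5, 'c'), add 'aac' as idx 6
Step 7: w='c' (idx 1), end of input -> output (1, '')


Encoded: [(0, 'c'), (1, 'a'), (2, 'c'), (0, 'a'), (4, 'a'), (5, 'c'), (1, '')]


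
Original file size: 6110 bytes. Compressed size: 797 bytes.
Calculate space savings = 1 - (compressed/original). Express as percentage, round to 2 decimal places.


ratio = compressed/original = 797/6110 = 0.130442
savings = 1 - ratio = 1 - 0.130442 = 0.869558
as a percentage: 0.869558 * 100 = 86.96%

Space savings = 1 - 797/6110 = 86.96%


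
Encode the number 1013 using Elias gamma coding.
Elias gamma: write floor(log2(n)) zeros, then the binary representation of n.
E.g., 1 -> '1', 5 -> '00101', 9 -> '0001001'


num_bits = floor(log2(1013)) + 1 = 10
leading_zeros = num_bits - 1 = 9
binary(1013) = 1111110101

Elias gamma(1013) = '000000000' + '1111110101' = 0000000001111110101 (19 bits)


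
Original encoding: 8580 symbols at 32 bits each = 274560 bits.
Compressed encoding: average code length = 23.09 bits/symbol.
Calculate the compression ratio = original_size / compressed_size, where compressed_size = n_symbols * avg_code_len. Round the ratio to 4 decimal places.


original_size = n_symbols * orig_bits = 8580 * 32 = 274560 bits
compressed_size = n_symbols * avg_code_len = 8580 * 23.09 = 198112.2 bits
ratio = original_size / compressed_size = 274560 / 198112.2 = 1.3859

Compression ratio = 1.3859


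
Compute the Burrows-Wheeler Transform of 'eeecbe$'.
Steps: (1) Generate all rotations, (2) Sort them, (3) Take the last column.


Rotations (sorted):
  0: $eeecbe -> last char: e
  1: be$eeec -> last char: c
  2: cbe$eee -> last char: e
  3: e$eeecb -> last char: b
  4: ecbe$ee -> last char: e
  5: eecbe$e -> last char: e
  6: eeecbe$ -> last char: $


BWT = ecebee$


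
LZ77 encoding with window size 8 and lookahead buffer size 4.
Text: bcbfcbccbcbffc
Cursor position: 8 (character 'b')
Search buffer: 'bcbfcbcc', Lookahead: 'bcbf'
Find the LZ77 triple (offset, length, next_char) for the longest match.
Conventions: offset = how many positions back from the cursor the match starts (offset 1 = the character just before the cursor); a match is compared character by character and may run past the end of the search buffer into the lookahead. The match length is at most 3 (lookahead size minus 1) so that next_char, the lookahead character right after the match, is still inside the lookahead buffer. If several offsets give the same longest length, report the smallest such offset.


Try each offset into the search buffer:
  offset=1 (pos 7, char 'c'): match length 0
  offset=2 (pos 6, char 'c'): match length 0
  offset=3 (pos 5, char 'b'): match length 2
  offset=4 (pos 4, char 'c'): match length 0
  offset=5 (pos 3, char 'f'): match length 0
  offset=6 (pos 2, char 'b'): match length 1
  offset=7 (pos 1, char 'c'): match length 0
  offset=8 (pos 0, char 'b'): match length 3
Longest match has length 3 at offset 8.
next_char = character at position 8 + 3 = 11 -> 'f'

Best match: offset=8, length=3 (matching 'bcb' starting at position 0)
LZ77 triple: (8, 3, 'f')


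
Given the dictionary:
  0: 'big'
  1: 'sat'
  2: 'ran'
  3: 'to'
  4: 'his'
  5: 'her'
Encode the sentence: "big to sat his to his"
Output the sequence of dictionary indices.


Look up each word in the dictionary:
  'big' -> 0
  'to' -> 3
  'sat' -> 1
  'his' -> 4
  'to' -> 3
  'his' -> 4

Encoded: [0, 3, 1, 4, 3, 4]


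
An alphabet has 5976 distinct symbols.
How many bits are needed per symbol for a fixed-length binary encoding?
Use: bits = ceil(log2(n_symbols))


log2(5976) = 12.545
Bracket: 2^12 = 4096 < 5976 <= 2^13 = 8192
So ceil(log2(5976)) = 13

bits = ceil(log2(5976)) = ceil(12.545) = 13 bits


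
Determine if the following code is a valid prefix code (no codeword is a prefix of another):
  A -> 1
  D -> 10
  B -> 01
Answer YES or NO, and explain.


Checking each pair (does one codeword prefix another?):
  A='1' vs D='10': prefix -- VIOLATION

NO -- this is NOT a valid prefix code. A (1) is a prefix of D (10).


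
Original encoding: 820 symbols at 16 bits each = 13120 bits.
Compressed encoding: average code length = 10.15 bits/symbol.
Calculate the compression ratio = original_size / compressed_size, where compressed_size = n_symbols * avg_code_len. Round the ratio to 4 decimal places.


original_size = n_symbols * orig_bits = 820 * 16 = 13120 bits
compressed_size = n_symbols * avg_code_len = 820 * 10.15 = 8323.0 bits
ratio = original_size / compressed_size = 13120 / 8323.0 = 1.5764

Compression ratio = 1.5764


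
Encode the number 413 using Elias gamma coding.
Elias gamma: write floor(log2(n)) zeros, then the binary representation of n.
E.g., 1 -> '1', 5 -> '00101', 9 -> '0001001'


num_bits = floor(log2(413)) + 1 = 9
leading_zeros = num_bits - 1 = 8
binary(413) = 110011101

Elias gamma(413) = '00000000' + '110011101' = 00000000110011101 (17 bits)


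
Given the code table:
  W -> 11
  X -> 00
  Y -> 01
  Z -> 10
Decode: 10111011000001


Decoding:
10 -> Z
11 -> W
10 -> Z
11 -> W
00 -> X
00 -> X
01 -> Y


Result: ZWZWXXY


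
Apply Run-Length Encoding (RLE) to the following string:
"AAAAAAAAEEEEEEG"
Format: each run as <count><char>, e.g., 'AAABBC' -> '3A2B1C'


Scanning runs left to right:
  i=0: run of 'A' x 8 -> '8A'
  i=8: run of 'E' x 6 -> '6E'
  i=14: run of 'G' x 1 -> '1G'

RLE = 8A6E1G


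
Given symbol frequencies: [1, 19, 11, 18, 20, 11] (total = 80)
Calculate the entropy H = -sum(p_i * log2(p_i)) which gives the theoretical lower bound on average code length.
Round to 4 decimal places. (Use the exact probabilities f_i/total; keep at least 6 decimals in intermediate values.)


Per-symbol terms -p_i * log2(p_i) with p_i = f_i/80:
  p = 1/80 = 0.012500: log2(p) = -6.321928, -p*log2(p) = 0.079024
  p = 19/80 = 0.237500: log2(p) = -2.074001, -p*log2(p) = 0.492575
  p = 11/80 = 0.137500: log2(p) = -2.862496, -p*log2(p) = 0.393593
  p = 18/80 = 0.225000: log2(p) = -2.152003, -p*log2(p) = 0.484201
  p = 20/80 = 0.250000: log2(p) = -2.000000, -p*log2(p) = 0.500000
  p = 11/80 = 0.137500: log2(p) = -2.862496, -p*log2(p) = 0.393593
H = 0.079024 + 0.492575 + 0.393593 + 0.484201 + 0.500000 + 0.393593 = 2.342986

H = 2.343 bits/symbol


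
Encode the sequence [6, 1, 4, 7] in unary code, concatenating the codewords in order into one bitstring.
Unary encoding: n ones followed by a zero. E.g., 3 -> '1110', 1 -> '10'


Encode each number as n ones followed by a terminating 0:
  6 -> 1111110 (7 bits)
  1 -> 10 (2 bits)
  4 -> 11110 (5 bits)
  7 -> 11111110 (8 bits)
Total length = 7 + 2 + 5 + 8 = 22 bits.

Unary([6, 1, 4, 7]) = 1111110101111011111110 (22 bits)


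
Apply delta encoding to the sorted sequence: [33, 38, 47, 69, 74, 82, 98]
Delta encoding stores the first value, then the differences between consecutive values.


First value: 33
Deltas:
  38 - 33 = 5
  47 - 38 = 9
  69 - 47 = 22
  74 - 69 = 5
  82 - 74 = 8
  98 - 82 = 16


Delta encoded: [33, 5, 9, 22, 5, 8, 16]


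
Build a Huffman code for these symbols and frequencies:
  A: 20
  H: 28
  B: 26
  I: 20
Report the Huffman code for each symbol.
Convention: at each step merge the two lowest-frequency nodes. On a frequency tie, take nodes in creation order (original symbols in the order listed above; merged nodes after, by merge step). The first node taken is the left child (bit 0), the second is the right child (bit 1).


Huffman tree construction:
Step 1: Merge A(20) + I(20) = 40
Step 2: Merge B(26) + H(28) = 54
Step 3: Merge (A+I)(40) + (B+H)(54) = 94
Read each symbol's code off the tree from the root (left child = 0, right child = 1).

Codes:
  A: 00 (length 2)
  H: 11 (length 2)
  B: 10 (length 2)
  I: 01 (length 2)
Average code length: 188/94 = 2.0000 bits/symbol


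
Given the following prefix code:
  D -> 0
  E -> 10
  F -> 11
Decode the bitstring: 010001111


Decoding step by step:
Bits 0 -> D
Bits 10 -> E
Bits 0 -> D
Bits 0 -> D
Bits 11 -> F
Bits 11 -> F


Decoded message: DEDDFF


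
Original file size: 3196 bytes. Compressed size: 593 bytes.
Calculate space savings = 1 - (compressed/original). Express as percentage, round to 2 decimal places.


ratio = compressed/original = 593/3196 = 0.185544
savings = 1 - ratio = 1 - 0.185544 = 0.814456
as a percentage: 0.814456 * 100 = 81.45%

Space savings = 1 - 593/3196 = 81.45%


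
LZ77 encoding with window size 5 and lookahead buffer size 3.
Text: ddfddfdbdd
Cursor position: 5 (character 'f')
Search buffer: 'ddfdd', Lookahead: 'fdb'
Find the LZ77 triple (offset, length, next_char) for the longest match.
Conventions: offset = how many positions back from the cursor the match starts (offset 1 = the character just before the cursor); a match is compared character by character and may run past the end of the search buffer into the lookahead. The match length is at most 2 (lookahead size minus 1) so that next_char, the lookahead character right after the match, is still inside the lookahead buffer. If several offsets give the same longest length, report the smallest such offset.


Try each offset into the search buffer:
  offset=1 (pos 4, char 'd'): match length 0
  offset=2 (pos 3, char 'd'): match length 0
  offset=3 (pos 2, char 'f'): match length 2
  offset=4 (pos 1, char 'd'): match length 0
  offset=5 (pos 0, char 'd'): match length 0
Longest match has length 2 at offset 3.
next_char = character at position 5 + 2 = 7 -> 'b'

Best match: offset=3, length=2 (matching 'fd' starting at position 2)
LZ77 triple: (3, 2, 'b')


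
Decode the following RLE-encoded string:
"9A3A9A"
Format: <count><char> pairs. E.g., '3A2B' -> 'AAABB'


Expanding each <count><char> pair:
  9A -> 'AAAAAAAAA'
  3A -> 'AAA'
  9A -> 'AAAAAAAAA'

Decoded = AAAAAAAAAAAAAAAAAAAAA


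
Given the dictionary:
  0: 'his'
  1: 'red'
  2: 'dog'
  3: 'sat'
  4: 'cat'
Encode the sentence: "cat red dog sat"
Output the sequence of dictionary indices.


Look up each word in the dictionary:
  'cat' -> 4
  'red' -> 1
  'dog' -> 2
  'sat' -> 3

Encoded: [4, 1, 2, 3]


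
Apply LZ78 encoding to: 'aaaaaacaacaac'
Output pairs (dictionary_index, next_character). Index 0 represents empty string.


LZ78 encoding steps:
Dictionary: {0: ''}
Step 1: w='' (idx 0), next='a' -> output (0, 'a'), add 'a' as idx 1
Step 2: w='a' (idx 1), next='a' -> output (1, 'a'), add 'aa' as idx 2
Step 3: w='aa' (idx 2), next='a' -> output (2, 'a'), add 'aaa' as idx 3
Step 4: w='' (idx 0), next='c' -> output (0, 'c'), add 'c' as idx 4
Step 5: w='aa' (idx 2), next='c' -> output (2, 'c'), add 'aac' as idx 5
Step 6: w='aac' (idx 5), end of input -> output (5, '')


Encoded: [(0, 'a'), (1, 'a'), (2, 'a'), (0, 'c'), (2, 'c'), (5, '')]


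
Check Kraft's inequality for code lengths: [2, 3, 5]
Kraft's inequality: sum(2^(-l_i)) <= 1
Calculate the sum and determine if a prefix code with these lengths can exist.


Sum = 2^(-2) + 2^(-3) + 2^(-5)
    = 0.25 + 0.125 + 0.03125
    = 13/32 = 0.40625
Since 0.40625 <= 1, Kraft's inequality IS satisfied.
A prefix code with these lengths CAN exist.

Kraft sum = 0.40625. Satisfied.


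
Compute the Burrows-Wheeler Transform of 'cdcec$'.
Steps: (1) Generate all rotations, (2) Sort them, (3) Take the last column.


Rotations (sorted):
  0: $cdcec -> last char: c
  1: c$cdce -> last char: e
  2: cdcec$ -> last char: $
  3: cec$cd -> last char: d
  4: dcec$c -> last char: c
  5: ec$cdc -> last char: c


BWT = ce$dcc


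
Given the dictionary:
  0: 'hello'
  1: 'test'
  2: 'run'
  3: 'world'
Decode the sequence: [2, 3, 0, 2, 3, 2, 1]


Look up each index in the dictionary:
  2 -> 'run'
  3 -> 'world'
  0 -> 'hello'
  2 -> 'run'
  3 -> 'world'
  2 -> 'run'
  1 -> 'test'

Decoded: "run world hello run world run test"


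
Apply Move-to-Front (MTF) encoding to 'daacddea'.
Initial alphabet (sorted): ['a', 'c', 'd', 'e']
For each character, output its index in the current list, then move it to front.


MTF encoding:
'd': index 2 in ['a', 'c', 'd', 'e'] -> ['d', 'a', 'c', 'e']
'a': index 1 in ['d', 'a', 'c', 'e'] -> ['a', 'd', 'c', 'e']
'a': index 0 in ['a', 'd', 'c', 'e'] -> ['a', 'd', 'c', 'e']
'c': index 2 in ['a', 'd', 'c', 'e'] -> ['c', 'a', 'd', 'e']
'd': index 2 in ['c', 'a', 'd', 'e'] -> ['d', 'c', 'a', 'e']
'd': index 0 in ['d', 'c', 'a', 'e'] -> ['d', 'c', 'a', 'e']
'e': index 3 in ['d', 'c', 'a', 'e'] -> ['e', 'd', 'c', 'a']
'a': index 3 in ['e', 'd', 'c', 'a'] -> ['a', 'e', 'd', 'c']


Output: [2, 1, 0, 2, 2, 0, 3, 3]


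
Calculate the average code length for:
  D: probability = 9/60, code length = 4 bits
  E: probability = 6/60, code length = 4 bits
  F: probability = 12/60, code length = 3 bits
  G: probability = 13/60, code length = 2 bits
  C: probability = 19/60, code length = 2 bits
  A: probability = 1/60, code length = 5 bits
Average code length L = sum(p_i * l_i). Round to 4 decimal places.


Weighted contributions p_i * l_i:
  D: (9/60) * 4 = 36/60
  E: (6/60) * 4 = 24/60
  F: (12/60) * 3 = 36/60
  G: (13/60) * 2 = 26/60
  C: (19/60) * 2 = 38/60
  A: (1/60) * 5 = 5/60
Sum = (36 + 24 + 36 + 26 + 38 + 5)/60 = 165/60

L = 165/60 = 2.7500 bits/symbol


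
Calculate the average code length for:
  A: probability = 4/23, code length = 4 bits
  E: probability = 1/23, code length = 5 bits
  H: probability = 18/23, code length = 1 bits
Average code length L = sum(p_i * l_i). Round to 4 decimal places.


Weighted contributions p_i * l_i:
  A: (4/23) * 4 = 16/23
  E: (1/23) * 5 = 5/23
  H: (18/23) * 1 = 18/23
Sum = (16 + 5 + 18)/23 = 39/23

L = 39/23 = 1.6957 bits/symbol


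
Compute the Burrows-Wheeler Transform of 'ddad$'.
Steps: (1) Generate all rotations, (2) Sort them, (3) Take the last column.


Rotations (sorted):
  0: $ddad -> last char: d
  1: ad$dd -> last char: d
  2: d$dda -> last char: a
  3: dad$d -> last char: d
  4: ddad$ -> last char: $


BWT = ddad$


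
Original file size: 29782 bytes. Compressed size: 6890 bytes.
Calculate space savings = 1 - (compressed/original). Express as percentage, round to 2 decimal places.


ratio = compressed/original = 6890/29782 = 0.231348
savings = 1 - ratio = 1 - 0.231348 = 0.768652
as a percentage: 0.768652 * 100 = 76.87%

Space savings = 1 - 6890/29782 = 76.87%


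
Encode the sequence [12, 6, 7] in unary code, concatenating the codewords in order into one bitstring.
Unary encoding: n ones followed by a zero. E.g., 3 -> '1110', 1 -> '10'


Encode each number as n ones followed by a terminating 0:
  12 -> 1111111111110 (13 bits)
  6 -> 1111110 (7 bits)
  7 -> 11111110 (8 bits)
Total length = 13 + 7 + 8 = 28 bits.

Unary([12, 6, 7]) = 1111111111110111111011111110 (28 bits)


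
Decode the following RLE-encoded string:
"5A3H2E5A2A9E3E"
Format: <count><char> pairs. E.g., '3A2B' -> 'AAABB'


Expanding each <count><char> pair:
  5A -> 'AAAAA'
  3H -> 'HHH'
  2E -> 'EE'
  5A -> 'AAAAA'
  2A -> 'AA'
  9E -> 'EEEEEEEEE'
  3E -> 'EEE'

Decoded = AAAAAHHHEEAAAAAAAEEEEEEEEEEEE


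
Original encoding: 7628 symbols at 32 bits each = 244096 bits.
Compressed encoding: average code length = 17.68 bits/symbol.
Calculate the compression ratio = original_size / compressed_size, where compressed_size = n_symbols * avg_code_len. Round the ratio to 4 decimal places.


original_size = n_symbols * orig_bits = 7628 * 32 = 244096 bits
compressed_size = n_symbols * avg_code_len = 7628 * 17.68 = 134863.04 bits
ratio = original_size / compressed_size = 244096 / 134863.04 = 1.81

Compression ratio = 1.81


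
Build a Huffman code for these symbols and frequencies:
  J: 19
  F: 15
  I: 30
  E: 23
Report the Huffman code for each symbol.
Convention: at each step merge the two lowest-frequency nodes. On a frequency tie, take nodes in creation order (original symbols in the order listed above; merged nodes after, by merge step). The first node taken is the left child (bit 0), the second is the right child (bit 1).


Huffman tree construction:
Step 1: Merge F(15) + J(19) = 34
Step 2: Merge E(23) + I(30) = 53
Step 3: Merge (F+J)(34) + (E+I)(53) = 87
Read each symbol's code off the tree from the root (left child = 0, right child = 1).

Codes:
  J: 01 (length 2)
  F: 00 (length 2)
  I: 11 (length 2)
  E: 10 (length 2)
Average code length: 174/87 = 2.0000 bits/symbol
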